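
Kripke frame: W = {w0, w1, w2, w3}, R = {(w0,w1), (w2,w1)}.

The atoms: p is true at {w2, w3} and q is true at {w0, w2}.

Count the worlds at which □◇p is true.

w0: successors {w1}; ◇p there: w1:F. ✗
w1: no successors, so □◇p holds vacuously. ✓
w2: successors {w1}; ◇p there: w1:F. ✗
w3: no successors, so □◇p holds vacuously. ✓
Satisfying worlds: {w1, w3}.

2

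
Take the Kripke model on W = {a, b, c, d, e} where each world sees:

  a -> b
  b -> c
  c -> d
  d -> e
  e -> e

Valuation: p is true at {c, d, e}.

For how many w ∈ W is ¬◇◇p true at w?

0

a: ◇◇p is T. ✗
b: ◇◇p is T. ✗
c: ◇◇p is T. ✗
d: ◇◇p is T. ✗
e: ◇◇p is T. ✗
Satisfying worlds: ∅.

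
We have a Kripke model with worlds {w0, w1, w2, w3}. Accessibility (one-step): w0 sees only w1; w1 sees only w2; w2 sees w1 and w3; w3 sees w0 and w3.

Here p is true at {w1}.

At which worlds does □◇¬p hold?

w0: successors {w1}; ◇¬p there: w1:T. ✓
w1: successors {w2}; ◇¬p there: w2:T. ✓
w2: successors {w1, w3}; ◇¬p there: w1:T, w3:T. ✓
w3: successors {w0, w3}; ◇¬p there: w0:F, w3:T. ✗

{w0, w1, w2}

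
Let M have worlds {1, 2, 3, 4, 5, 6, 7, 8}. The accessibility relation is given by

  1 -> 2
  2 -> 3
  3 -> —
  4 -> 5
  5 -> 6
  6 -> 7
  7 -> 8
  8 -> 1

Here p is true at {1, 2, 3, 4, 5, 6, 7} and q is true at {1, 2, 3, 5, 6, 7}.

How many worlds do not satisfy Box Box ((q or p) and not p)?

1: successors {2}; Box ((q or p) and not p) there: 2:F. ✗
2: successors {3}; Box ((q or p) and not p) there: 3:T. ✓
3: no successors, so Box Box ((q or p) and not p) holds vacuously. ✓
4: successors {5}; Box ((q or p) and not p) there: 5:F. ✗
5: successors {6}; Box ((q or p) and not p) there: 6:F. ✗
6: successors {7}; Box ((q or p) and not p) there: 7:F. ✗
7: successors {8}; Box ((q or p) and not p) there: 8:F. ✗
8: successors {1}; Box ((q or p) and not p) there: 1:F. ✗
Satisfying worlds: {2, 3}.
So Box Box ((q or p) and not p) fails at the other 6 worlds.

6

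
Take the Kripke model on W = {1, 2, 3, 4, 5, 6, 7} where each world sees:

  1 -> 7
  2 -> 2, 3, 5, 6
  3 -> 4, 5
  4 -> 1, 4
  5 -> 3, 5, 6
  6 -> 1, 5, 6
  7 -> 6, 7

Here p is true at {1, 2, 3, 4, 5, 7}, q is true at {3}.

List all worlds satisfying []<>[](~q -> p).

1: successors {7}; <>[](~q -> p) there: 7:F. ✗
2: successors {2, 3, 5, 6}; <>[](~q -> p) there: 2:T, 3:T, 5:T, 6:T. ✓
3: successors {4, 5}; <>[](~q -> p) there: 4:T, 5:T. ✓
4: successors {1, 4}; <>[](~q -> p) there: 1:F, 4:T. ✗
5: successors {3, 5, 6}; <>[](~q -> p) there: 3:T, 5:T, 6:T. ✓
6: successors {1, 5, 6}; <>[](~q -> p) there: 1:F, 5:T, 6:T. ✗
7: successors {6, 7}; <>[](~q -> p) there: 6:T, 7:F. ✗

{2, 3, 5}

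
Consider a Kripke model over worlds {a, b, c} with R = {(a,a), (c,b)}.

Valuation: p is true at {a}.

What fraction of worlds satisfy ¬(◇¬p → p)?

1/3

a: ◇¬p → p is T. ✗
b: ◇¬p → p is T. ✗
c: ◇¬p → p is F. ✓
That's 1 of 3 worlds, so 1/3.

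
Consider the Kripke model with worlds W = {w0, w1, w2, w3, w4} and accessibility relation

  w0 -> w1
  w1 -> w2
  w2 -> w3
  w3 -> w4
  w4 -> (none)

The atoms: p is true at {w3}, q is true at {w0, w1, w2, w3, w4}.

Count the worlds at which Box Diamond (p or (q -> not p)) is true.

w0: successors {w1}; Diamond (p or (q -> not p)) there: w1:T. ✓
w1: successors {w2}; Diamond (p or (q -> not p)) there: w2:T. ✓
w2: successors {w3}; Diamond (p or (q -> not p)) there: w3:T. ✓
w3: successors {w4}; Diamond (p or (q -> not p)) there: w4:F. ✗
w4: no successors, so Box Diamond (p or (q -> not p)) holds vacuously. ✓
Satisfying worlds: {w0, w1, w2, w4}.

4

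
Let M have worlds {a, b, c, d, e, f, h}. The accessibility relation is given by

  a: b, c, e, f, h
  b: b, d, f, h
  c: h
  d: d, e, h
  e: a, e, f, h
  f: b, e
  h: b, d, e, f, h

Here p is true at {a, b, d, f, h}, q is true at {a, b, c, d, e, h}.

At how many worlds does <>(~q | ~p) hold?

6

a: successors {b, c, e, f, h}; ~q | ~p there: b:F, c:T, e:T, f:T, h:F. ✓
b: successors {b, d, f, h}; ~q | ~p there: b:F, d:F, f:T, h:F. ✓
c: successors {h}; ~q | ~p there: h:F. ✗
d: successors {d, e, h}; ~q | ~p there: d:F, e:T, h:F. ✓
e: successors {a, e, f, h}; ~q | ~p there: a:F, e:T, f:T, h:F. ✓
f: successors {b, e}; ~q | ~p there: b:F, e:T. ✓
h: successors {b, d, e, f, h}; ~q | ~p there: b:F, d:F, e:T, f:T, h:F. ✓
Satisfying worlds: {a, b, d, e, f, h}.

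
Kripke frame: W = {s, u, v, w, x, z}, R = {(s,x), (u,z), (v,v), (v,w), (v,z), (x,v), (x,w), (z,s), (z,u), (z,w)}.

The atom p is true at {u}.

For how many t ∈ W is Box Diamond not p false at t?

3

s: successors {x}; Diamond not p there: x:T. ✓
u: successors {z}; Diamond not p there: z:T. ✓
v: successors {v, w, z}; Diamond not p there: v:T, w:F, z:T. ✗
w: no successors, so Box Diamond not p holds vacuously. ✓
x: successors {v, w}; Diamond not p there: v:T, w:F. ✗
z: successors {s, u, w}; Diamond not p there: s:T, u:T, w:F. ✗
Satisfying worlds: {s, u, w}.
So Box Diamond not p fails at the other 3 worlds.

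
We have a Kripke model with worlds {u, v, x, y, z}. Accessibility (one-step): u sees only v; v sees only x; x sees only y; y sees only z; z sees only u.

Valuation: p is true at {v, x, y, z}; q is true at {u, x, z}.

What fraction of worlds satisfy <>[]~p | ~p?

u: <>[]~p is F, ~p is T. ✓
v: <>[]~p is F, ~p is F. ✗
x: <>[]~p is F, ~p is F. ✗
y: <>[]~p is T, ~p is F. ✓
z: <>[]~p is F, ~p is F. ✗
That's 2 of 5 worlds, so 2/5.

2/5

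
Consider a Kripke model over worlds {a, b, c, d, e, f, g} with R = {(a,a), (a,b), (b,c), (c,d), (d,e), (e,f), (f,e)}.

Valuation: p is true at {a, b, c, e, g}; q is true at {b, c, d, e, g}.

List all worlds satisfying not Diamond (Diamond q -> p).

{c, e, g}

a: Diamond (Diamond q -> p) is T. ✗
b: Diamond (Diamond q -> p) is T. ✗
c: Diamond (Diamond q -> p) is F. ✓
d: Diamond (Diamond q -> p) is T. ✗
e: Diamond (Diamond q -> p) is F. ✓
f: Diamond (Diamond q -> p) is T. ✗
g: Diamond (Diamond q -> p) is F. ✓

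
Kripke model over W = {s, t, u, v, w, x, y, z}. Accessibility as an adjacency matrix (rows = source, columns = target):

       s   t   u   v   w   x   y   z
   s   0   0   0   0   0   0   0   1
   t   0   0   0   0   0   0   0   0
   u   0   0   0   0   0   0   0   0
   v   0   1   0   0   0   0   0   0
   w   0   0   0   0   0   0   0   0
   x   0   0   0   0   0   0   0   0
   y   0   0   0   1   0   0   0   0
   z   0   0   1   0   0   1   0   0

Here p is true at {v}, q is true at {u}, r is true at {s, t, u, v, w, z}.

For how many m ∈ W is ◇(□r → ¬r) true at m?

2

s: successors {z}; □r → ¬r there: z:T. ✓
t: no successors, so ◇(□r → ¬r) fails. ✗
u: no successors, so ◇(□r → ¬r) fails. ✗
v: successors {t}; □r → ¬r there: t:F. ✗
w: no successors, so ◇(□r → ¬r) fails. ✗
x: no successors, so ◇(□r → ¬r) fails. ✗
y: successors {v}; □r → ¬r there: v:F. ✗
z: successors {u, x}; □r → ¬r there: u:F, x:T. ✓
Satisfying worlds: {s, z}.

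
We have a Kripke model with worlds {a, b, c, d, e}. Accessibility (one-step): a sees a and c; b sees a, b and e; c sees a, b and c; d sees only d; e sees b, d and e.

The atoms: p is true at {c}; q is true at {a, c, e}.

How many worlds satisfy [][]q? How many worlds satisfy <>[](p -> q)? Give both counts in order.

0 and 5

For [][]q:
a: successors {a, c}; []q there: a:T, c:F. ✗
b: successors {a, b, e}; []q there: a:T, b:F, e:F. ✗
c: successors {a, b, c}; []q there: a:T, b:F, c:F. ✗
d: successors {d}; []q there: d:F. ✗
e: successors {b, d, e}; []q there: b:F, d:F, e:F. ✗
— 0 worlds.
For <>[](p -> q):
a: successors {a, c}; [](p -> q) there: a:T, c:T. ✓
b: successors {a, b, e}; [](p -> q) there: a:T, b:T, e:T. ✓
c: successors {a, b, c}; [](p -> q) there: a:T, b:T, c:T. ✓
d: successors {d}; [](p -> q) there: d:T. ✓
e: successors {b, d, e}; [](p -> q) there: b:T, d:T, e:T. ✓
— 5 worlds.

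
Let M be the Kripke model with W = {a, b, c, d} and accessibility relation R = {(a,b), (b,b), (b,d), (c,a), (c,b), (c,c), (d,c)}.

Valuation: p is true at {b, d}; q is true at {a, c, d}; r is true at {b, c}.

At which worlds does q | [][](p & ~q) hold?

a: q is T, [][](p & ~q) is F. ✓
b: q is F, [][](p & ~q) is F. ✗
c: q is T, [][](p & ~q) is F. ✓
d: q is T, [][](p & ~q) is F. ✓

{a, c, d}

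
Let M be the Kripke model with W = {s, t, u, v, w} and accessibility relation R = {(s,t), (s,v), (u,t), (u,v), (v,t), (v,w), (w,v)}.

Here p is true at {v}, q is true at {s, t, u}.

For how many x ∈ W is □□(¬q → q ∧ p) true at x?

1

s: successors {t, v}; □(¬q → q ∧ p) there: t:T, v:F. ✗
t: no successors, so □□(¬q → q ∧ p) holds vacuously. ✓
u: successors {t, v}; □(¬q → q ∧ p) there: t:T, v:F. ✗
v: successors {t, w}; □(¬q → q ∧ p) there: t:T, w:F. ✗
w: successors {v}; □(¬q → q ∧ p) there: v:F. ✗
Satisfying worlds: {t}.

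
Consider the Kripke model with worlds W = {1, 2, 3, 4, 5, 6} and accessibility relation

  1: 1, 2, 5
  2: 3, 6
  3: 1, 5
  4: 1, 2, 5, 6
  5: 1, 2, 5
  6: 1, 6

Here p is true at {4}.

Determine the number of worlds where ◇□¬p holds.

1: successors {1, 2, 5}; □¬p there: 1:T, 2:T, 5:T. ✓
2: successors {3, 6}; □¬p there: 3:T, 6:T. ✓
3: successors {1, 5}; □¬p there: 1:T, 5:T. ✓
4: successors {1, 2, 5, 6}; □¬p there: 1:T, 2:T, 5:T, 6:T. ✓
5: successors {1, 2, 5}; □¬p there: 1:T, 2:T, 5:T. ✓
6: successors {1, 6}; □¬p there: 1:T, 6:T. ✓
Satisfying worlds: {1, 2, 3, 4, 5, 6}.

6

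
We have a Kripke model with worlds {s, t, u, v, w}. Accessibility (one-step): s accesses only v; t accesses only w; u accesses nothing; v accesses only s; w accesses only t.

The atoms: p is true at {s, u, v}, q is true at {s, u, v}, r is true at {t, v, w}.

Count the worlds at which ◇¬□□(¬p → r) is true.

s: successors {v}; ¬□□(¬p → r) there: v:F. ✗
t: successors {w}; ¬□□(¬p → r) there: w:F. ✗
u: no successors, so ◇¬□□(¬p → r) fails. ✗
v: successors {s}; ¬□□(¬p → r) there: s:F. ✗
w: successors {t}; ¬□□(¬p → r) there: t:F. ✗
Satisfying worlds: ∅.

0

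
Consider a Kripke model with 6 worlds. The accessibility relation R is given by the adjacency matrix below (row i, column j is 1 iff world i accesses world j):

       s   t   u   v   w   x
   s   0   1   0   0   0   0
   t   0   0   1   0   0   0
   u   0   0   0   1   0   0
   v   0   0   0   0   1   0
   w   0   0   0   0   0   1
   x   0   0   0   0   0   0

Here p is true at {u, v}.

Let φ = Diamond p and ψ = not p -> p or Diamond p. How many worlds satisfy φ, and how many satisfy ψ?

For Diamond p:
s: successors {t}; p there: t:F. ✗
t: successors {u}; p there: u:T. ✓
u: successors {v}; p there: v:T. ✓
v: successors {w}; p there: w:F. ✗
w: successors {x}; p there: x:F. ✗
x: no successors, so Diamond p fails. ✗
— 2 worlds.
For not p -> p or Diamond p:
s: not p is T, p or Diamond p is F. ✗
t: not p is T, p or Diamond p is T. ✓
u: not p is F, p or Diamond p is T. ✓
v: not p is F, p or Diamond p is T. ✓
w: not p is T, p or Diamond p is F. ✗
x: not p is T, p or Diamond p is F. ✗
— 3 worlds.

2 and 3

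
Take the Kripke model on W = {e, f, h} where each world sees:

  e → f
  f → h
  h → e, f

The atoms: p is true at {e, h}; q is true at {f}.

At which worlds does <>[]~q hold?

{e, h}

e: successors {f}; []~q there: f:T. ✓
f: successors {h}; []~q there: h:F. ✗
h: successors {e, f}; []~q there: e:F, f:T. ✓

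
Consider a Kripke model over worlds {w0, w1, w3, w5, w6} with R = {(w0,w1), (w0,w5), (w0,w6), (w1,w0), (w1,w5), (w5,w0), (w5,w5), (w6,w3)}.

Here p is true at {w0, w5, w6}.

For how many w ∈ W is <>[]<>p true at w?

4

w0: successors {w1, w5, w6}; []<>p there: w1:T, w5:T, w6:F. ✓
w1: successors {w0, w5}; []<>p there: w0:F, w5:T. ✓
w3: no successors, so <>[]<>p fails. ✗
w5: successors {w0, w5}; []<>p there: w0:F, w5:T. ✓
w6: successors {w3}; []<>p there: w3:T. ✓
Satisfying worlds: {w0, w1, w5, w6}.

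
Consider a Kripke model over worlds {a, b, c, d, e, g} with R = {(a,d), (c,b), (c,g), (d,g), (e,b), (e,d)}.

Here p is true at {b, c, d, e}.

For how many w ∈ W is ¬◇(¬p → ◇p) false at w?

a: ◇(¬p → ◇p) is T. ✗
b: ◇(¬p → ◇p) is F. ✓
c: ◇(¬p → ◇p) is T. ✗
d: ◇(¬p → ◇p) is F. ✓
e: ◇(¬p → ◇p) is T. ✗
g: ◇(¬p → ◇p) is F. ✓
Satisfying worlds: {b, d, g}.
So ¬◇(¬p → ◇p) fails at the other 3 worlds.

3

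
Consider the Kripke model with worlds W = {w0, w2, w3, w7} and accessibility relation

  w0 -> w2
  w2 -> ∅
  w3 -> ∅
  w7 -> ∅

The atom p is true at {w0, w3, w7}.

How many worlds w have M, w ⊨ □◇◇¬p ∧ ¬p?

1

w0: □◇◇¬p is F, ¬p is F. ✗
w2: □◇◇¬p is T, ¬p is T. ✓
w3: □◇◇¬p is T, ¬p is F. ✗
w7: □◇◇¬p is T, ¬p is F. ✗
Satisfying worlds: {w2}.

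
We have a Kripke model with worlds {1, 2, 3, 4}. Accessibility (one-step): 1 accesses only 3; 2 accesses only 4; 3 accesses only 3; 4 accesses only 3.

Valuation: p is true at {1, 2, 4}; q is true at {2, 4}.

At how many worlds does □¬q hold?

1: successors {3}; ¬q there: 3:T. ✓
2: successors {4}; ¬q there: 4:F. ✗
3: successors {3}; ¬q there: 3:T. ✓
4: successors {3}; ¬q there: 3:T. ✓
Satisfying worlds: {1, 3, 4}.

3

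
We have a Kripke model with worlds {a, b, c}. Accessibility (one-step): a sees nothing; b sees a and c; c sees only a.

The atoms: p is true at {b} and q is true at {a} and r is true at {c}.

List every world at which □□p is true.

{a, c}

a: no successors, so □□p holds vacuously. ✓
b: successors {a, c}; □p there: a:T, c:F. ✗
c: successors {a}; □p there: a:T. ✓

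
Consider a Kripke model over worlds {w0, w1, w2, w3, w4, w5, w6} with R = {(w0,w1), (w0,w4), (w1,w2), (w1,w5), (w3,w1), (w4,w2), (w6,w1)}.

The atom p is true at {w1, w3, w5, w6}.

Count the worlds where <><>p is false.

w0: successors {w1, w4}; <>p there: w1:T, w4:F. ✓
w1: successors {w2, w5}; <>p there: w2:F, w5:F. ✗
w2: no successors, so <><>p fails. ✗
w3: successors {w1}; <>p there: w1:T. ✓
w4: successors {w2}; <>p there: w2:F. ✗
w5: no successors, so <><>p fails. ✗
w6: successors {w1}; <>p there: w1:T. ✓
Satisfying worlds: {w0, w3, w6}.
So <><>p fails at the other 4 worlds.

4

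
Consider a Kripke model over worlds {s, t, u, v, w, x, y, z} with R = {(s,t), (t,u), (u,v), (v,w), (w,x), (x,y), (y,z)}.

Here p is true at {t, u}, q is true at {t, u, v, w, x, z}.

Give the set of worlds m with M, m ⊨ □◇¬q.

s: successors {t}; ◇¬q there: t:F. ✗
t: successors {u}; ◇¬q there: u:F. ✗
u: successors {v}; ◇¬q there: v:F. ✗
v: successors {w}; ◇¬q there: w:F. ✗
w: successors {x}; ◇¬q there: x:T. ✓
x: successors {y}; ◇¬q there: y:F. ✗
y: successors {z}; ◇¬q there: z:F. ✗
z: no successors, so □◇¬q holds vacuously. ✓

{w, z}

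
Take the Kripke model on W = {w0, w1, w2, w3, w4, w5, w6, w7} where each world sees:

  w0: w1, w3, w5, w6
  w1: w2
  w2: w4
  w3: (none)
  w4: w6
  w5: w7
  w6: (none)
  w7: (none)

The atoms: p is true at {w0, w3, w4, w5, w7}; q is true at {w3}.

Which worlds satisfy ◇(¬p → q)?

{w0, w2, w5}

w0: successors {w1, w3, w5, w6}; ¬p → q there: w1:F, w3:T, w5:T, w6:F. ✓
w1: successors {w2}; ¬p → q there: w2:F. ✗
w2: successors {w4}; ¬p → q there: w4:T. ✓
w3: no successors, so ◇(¬p → q) fails. ✗
w4: successors {w6}; ¬p → q there: w6:F. ✗
w5: successors {w7}; ¬p → q there: w7:T. ✓
w6: no successors, so ◇(¬p → q) fails. ✗
w7: no successors, so ◇(¬p → q) fails. ✗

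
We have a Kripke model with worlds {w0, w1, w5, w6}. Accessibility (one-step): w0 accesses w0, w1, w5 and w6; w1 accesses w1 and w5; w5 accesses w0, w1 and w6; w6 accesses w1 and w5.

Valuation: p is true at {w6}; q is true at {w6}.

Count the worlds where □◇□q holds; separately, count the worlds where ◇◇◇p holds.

For □◇□q:
w0: successors {w0, w1, w5, w6}; ◇□q there: w0:F, w1:F, w5:F, w6:F. ✗
w1: successors {w1, w5}; ◇□q there: w1:F, w5:F. ✗
w5: successors {w0, w1, w6}; ◇□q there: w0:F, w1:F, w6:F. ✗
w6: successors {w1, w5}; ◇□q there: w1:F, w5:F. ✗
— 0 worlds.
For ◇◇◇p:
w0: successors {w0, w1, w5, w6}; ◇◇p there: w0:T, w1:T, w5:T, w6:T. ✓
w1: successors {w1, w5}; ◇◇p there: w1:T, w5:T. ✓
w5: successors {w0, w1, w6}; ◇◇p there: w0:T, w1:T, w6:T. ✓
w6: successors {w1, w5}; ◇◇p there: w1:T, w5:T. ✓
— 4 worlds.

0 and 4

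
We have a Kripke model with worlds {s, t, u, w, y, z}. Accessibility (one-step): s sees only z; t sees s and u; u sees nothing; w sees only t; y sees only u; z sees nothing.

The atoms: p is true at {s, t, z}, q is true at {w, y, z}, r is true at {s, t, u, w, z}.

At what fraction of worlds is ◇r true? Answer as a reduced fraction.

2/3

s: successors {z}; r there: z:T. ✓
t: successors {s, u}; r there: s:T, u:T. ✓
u: no successors, so ◇r fails. ✗
w: successors {t}; r there: t:T. ✓
y: successors {u}; r there: u:T. ✓
z: no successors, so ◇r fails. ✗
That's 4 of 6 worlds, so 4/6 = 2/3.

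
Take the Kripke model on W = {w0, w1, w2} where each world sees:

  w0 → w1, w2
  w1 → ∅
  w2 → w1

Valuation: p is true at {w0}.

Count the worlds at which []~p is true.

w0: successors {w1, w2}; ~p there: w1:T, w2:T. ✓
w1: no successors, so []~p holds vacuously. ✓
w2: successors {w1}; ~p there: w1:T. ✓
Satisfying worlds: {w0, w1, w2}.

3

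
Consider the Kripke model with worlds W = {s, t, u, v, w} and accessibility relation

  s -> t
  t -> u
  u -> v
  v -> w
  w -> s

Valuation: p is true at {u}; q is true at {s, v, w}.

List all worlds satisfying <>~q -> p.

{u, v, w}

s: <>~q is T, p is F. ✗
t: <>~q is T, p is F. ✗
u: <>~q is F, p is T. ✓
v: <>~q is F, p is F. ✓
w: <>~q is F, p is F. ✓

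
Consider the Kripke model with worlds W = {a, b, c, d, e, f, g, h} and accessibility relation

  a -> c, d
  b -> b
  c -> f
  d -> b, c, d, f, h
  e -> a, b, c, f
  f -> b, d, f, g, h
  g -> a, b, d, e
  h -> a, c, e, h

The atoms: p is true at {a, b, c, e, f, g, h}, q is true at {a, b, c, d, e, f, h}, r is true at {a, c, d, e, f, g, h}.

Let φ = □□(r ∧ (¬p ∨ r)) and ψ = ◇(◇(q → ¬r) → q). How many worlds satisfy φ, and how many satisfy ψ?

0 and 8

For □□(r ∧ (¬p ∨ r)):
a: successors {c, d}; □(r ∧ (¬p ∨ r)) there: c:T, d:F. ✗
b: successors {b}; □(r ∧ (¬p ∨ r)) there: b:F. ✗
c: successors {f}; □(r ∧ (¬p ∨ r)) there: f:F. ✗
d: successors {b, c, d, f, h}; □(r ∧ (¬p ∨ r)) there: b:F, c:T, d:F, f:F, h:T. ✗
e: successors {a, b, c, f}; □(r ∧ (¬p ∨ r)) there: a:T, b:F, c:T, f:F. ✗
f: successors {b, d, f, g, h}; □(r ∧ (¬p ∨ r)) there: b:F, d:F, f:F, g:F, h:T. ✗
g: successors {a, b, d, e}; □(r ∧ (¬p ∨ r)) there: a:T, b:F, d:F, e:F. ✗
h: successors {a, c, e, h}; □(r ∧ (¬p ∨ r)) there: a:T, c:T, e:F, h:T. ✗
— 0 worlds.
For ◇(◇(q → ¬r) → q):
a: successors {c, d}; ◇(q → ¬r) → q there: c:T, d:T. ✓
b: successors {b}; ◇(q → ¬r) → q there: b:T. ✓
c: successors {f}; ◇(q → ¬r) → q there: f:T. ✓
d: successors {b, c, d, f, h}; ◇(q → ¬r) → q there: b:T, c:T, d:T, f:T, h:T. ✓
e: successors {a, b, c, f}; ◇(q → ¬r) → q there: a:T, b:T, c:T, f:T. ✓
f: successors {b, d, f, g, h}; ◇(q → ¬r) → q there: b:T, d:T, f:T, g:F, h:T. ✓
g: successors {a, b, d, e}; ◇(q → ¬r) → q there: a:T, b:T, d:T, e:T. ✓
h: successors {a, c, e, h}; ◇(q → ¬r) → q there: a:T, c:T, e:T, h:T. ✓
— 8 worlds.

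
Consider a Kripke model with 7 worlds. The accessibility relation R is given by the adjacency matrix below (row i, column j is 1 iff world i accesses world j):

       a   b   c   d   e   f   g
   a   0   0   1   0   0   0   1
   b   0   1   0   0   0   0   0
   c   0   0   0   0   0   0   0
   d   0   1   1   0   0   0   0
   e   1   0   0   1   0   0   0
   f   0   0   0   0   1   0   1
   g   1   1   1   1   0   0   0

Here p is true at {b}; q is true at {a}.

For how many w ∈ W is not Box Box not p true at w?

a: Box Box not p is F. ✓
b: Box Box not p is F. ✓
c: Box Box not p is T. ✗
d: Box Box not p is F. ✓
e: Box Box not p is F. ✓
f: Box Box not p is F. ✓
g: Box Box not p is F. ✓
Satisfying worlds: {a, b, d, e, f, g}.

6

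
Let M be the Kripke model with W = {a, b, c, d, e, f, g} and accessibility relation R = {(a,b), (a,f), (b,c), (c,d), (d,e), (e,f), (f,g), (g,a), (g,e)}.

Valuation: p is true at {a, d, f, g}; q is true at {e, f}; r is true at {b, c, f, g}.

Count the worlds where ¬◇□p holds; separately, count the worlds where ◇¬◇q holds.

For ¬◇□p:
a: ◇□p is T. ✗
b: ◇□p is T. ✗
c: ◇□p is F. ✓
d: ◇□p is T. ✗
e: ◇□p is T. ✗
f: ◇□p is F. ✓
g: ◇□p is T. ✗
— 2 worlds.
For ◇¬◇q:
a: successors {b, f}; ¬◇q there: b:T, f:T. ✓
b: successors {c}; ¬◇q there: c:T. ✓
c: successors {d}; ¬◇q there: d:F. ✗
d: successors {e}; ¬◇q there: e:F. ✗
e: successors {f}; ¬◇q there: f:T. ✓
f: successors {g}; ¬◇q there: g:F. ✗
g: successors {a, e}; ¬◇q there: a:F, e:F. ✗
— 3 worlds.

2 and 3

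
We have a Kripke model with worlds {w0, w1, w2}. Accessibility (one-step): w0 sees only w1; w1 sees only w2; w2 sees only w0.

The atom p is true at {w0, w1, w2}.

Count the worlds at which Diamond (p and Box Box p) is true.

w0: successors {w1}; p and Box Box p there: w1:T. ✓
w1: successors {w2}; p and Box Box p there: w2:T. ✓
w2: successors {w0}; p and Box Box p there: w0:T. ✓
Satisfying worlds: {w0, w1, w2}.

3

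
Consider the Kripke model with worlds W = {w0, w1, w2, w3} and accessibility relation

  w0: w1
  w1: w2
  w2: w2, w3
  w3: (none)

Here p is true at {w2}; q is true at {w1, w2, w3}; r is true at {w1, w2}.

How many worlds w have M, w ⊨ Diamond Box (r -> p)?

3

w0: successors {w1}; Box (r -> p) there: w1:T. ✓
w1: successors {w2}; Box (r -> p) there: w2:T. ✓
w2: successors {w2, w3}; Box (r -> p) there: w2:T, w3:T. ✓
w3: no successors, so Diamond Box (r -> p) fails. ✗
Satisfying worlds: {w0, w1, w2}.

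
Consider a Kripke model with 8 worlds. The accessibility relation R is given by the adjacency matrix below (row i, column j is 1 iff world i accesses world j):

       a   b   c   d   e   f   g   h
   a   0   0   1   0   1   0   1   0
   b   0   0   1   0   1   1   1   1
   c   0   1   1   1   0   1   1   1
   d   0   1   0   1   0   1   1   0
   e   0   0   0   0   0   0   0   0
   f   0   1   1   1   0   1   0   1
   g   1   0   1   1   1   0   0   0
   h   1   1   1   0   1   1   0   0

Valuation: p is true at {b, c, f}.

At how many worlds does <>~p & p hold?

a: <>~p is T, p is F. ✗
b: <>~p is T, p is T. ✓
c: <>~p is T, p is T. ✓
d: <>~p is T, p is F. ✗
e: <>~p is F, p is F. ✗
f: <>~p is T, p is T. ✓
g: <>~p is T, p is F. ✗
h: <>~p is T, p is F. ✗
Satisfying worlds: {b, c, f}.

3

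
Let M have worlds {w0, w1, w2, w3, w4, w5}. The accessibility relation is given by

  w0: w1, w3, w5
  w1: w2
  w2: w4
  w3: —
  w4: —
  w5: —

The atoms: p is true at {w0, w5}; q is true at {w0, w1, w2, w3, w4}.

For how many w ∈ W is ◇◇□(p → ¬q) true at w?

2

w0: successors {w1, w3, w5}; ◇□(p → ¬q) there: w1:T, w3:F, w5:F. ✓
w1: successors {w2}; ◇□(p → ¬q) there: w2:T. ✓
w2: successors {w4}; ◇□(p → ¬q) there: w4:F. ✗
w3: no successors, so ◇◇□(p → ¬q) fails. ✗
w4: no successors, so ◇◇□(p → ¬q) fails. ✗
w5: no successors, so ◇◇□(p → ¬q) fails. ✗
Satisfying worlds: {w0, w1}.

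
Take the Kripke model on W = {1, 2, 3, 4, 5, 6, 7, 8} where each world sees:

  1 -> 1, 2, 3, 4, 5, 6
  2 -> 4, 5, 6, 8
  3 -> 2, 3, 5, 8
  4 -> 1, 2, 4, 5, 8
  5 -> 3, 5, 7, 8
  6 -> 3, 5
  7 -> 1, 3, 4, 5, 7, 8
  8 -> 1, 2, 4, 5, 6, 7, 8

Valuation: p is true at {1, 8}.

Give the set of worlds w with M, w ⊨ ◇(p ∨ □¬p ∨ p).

1: successors {1, 2, 3, 4, 5, 6}; p ∨ □¬p ∨ p there: 1:T, 2:F, 3:F, 4:F, 5:F, 6:T. ✓
2: successors {4, 5, 6, 8}; p ∨ □¬p ∨ p there: 4:F, 5:F, 6:T, 8:T. ✓
3: successors {2, 3, 5, 8}; p ∨ □¬p ∨ p there: 2:F, 3:F, 5:F, 8:T. ✓
4: successors {1, 2, 4, 5, 8}; p ∨ □¬p ∨ p there: 1:T, 2:F, 4:F, 5:F, 8:T. ✓
5: successors {3, 5, 7, 8}; p ∨ □¬p ∨ p there: 3:F, 5:F, 7:F, 8:T. ✓
6: successors {3, 5}; p ∨ □¬p ∨ p there: 3:F, 5:F. ✗
7: successors {1, 3, 4, 5, 7, 8}; p ∨ □¬p ∨ p there: 1:T, 3:F, 4:F, 5:F, 7:F, 8:T. ✓
8: successors {1, 2, 4, 5, 6, 7, 8}; p ∨ □¬p ∨ p there: 1:T, 2:F, 4:F, 5:F, 6:T, 7:F, 8:T. ✓

{1, 2, 3, 4, 5, 7, 8}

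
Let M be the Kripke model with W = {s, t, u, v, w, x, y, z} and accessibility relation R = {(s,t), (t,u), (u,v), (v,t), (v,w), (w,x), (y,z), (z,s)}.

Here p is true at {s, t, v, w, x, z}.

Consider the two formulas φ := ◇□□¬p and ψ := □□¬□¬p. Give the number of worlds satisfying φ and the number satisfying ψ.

3 and 5

For ◇□□¬p:
s: successors {t}; □□¬p there: t:F. ✗
t: successors {u}; □□¬p there: u:F. ✗
u: successors {v}; □□¬p there: v:F. ✗
v: successors {t, w}; □□¬p there: t:F, w:T. ✓
w: successors {x}; □□¬p there: x:T. ✓
x: no successors, so ◇□□¬p fails. ✗
y: successors {z}; □□¬p there: z:F. ✗
z: successors {s}; □□¬p there: s:T. ✓
— 3 worlds.
For □□¬□¬p:
s: successors {t}; □¬□¬p there: t:T. ✓
t: successors {u}; □¬□¬p there: u:T. ✓
u: successors {v}; □¬□¬p there: v:F. ✗
v: successors {t, w}; □¬□¬p there: t:T, w:F. ✗
w: successors {x}; □¬□¬p there: x:T. ✓
x: no successors, so □□¬□¬p holds vacuously. ✓
y: successors {z}; □¬□¬p there: z:T. ✓
z: successors {s}; □¬□¬p there: s:F. ✗
— 5 worlds.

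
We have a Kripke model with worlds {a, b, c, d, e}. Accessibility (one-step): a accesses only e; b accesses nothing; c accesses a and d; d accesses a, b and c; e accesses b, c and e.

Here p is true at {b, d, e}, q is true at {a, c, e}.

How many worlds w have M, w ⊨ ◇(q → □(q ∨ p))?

a: successors {e}; q → □(q ∨ p) there: e:T. ✓
b: no successors, so ◇(q → □(q ∨ p)) fails. ✗
c: successors {a, d}; q → □(q ∨ p) there: a:T, d:T. ✓
d: successors {a, b, c}; q → □(q ∨ p) there: a:T, b:T, c:T. ✓
e: successors {b, c, e}; q → □(q ∨ p) there: b:T, c:T, e:T. ✓
Satisfying worlds: {a, c, d, e}.

4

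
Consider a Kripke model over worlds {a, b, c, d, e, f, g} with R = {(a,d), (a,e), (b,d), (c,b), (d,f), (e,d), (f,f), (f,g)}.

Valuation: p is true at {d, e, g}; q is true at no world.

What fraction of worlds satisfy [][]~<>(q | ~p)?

a: successors {d, e}; []~<>(q | ~p) there: d:F, e:F. ✗
b: successors {d}; []~<>(q | ~p) there: d:F. ✗
c: successors {b}; []~<>(q | ~p) there: b:F. ✗
d: successors {f}; []~<>(q | ~p) there: f:F. ✗
e: successors {d}; []~<>(q | ~p) there: d:F. ✗
f: successors {f, g}; []~<>(q | ~p) there: f:F, g:T. ✗
g: no successors, so [][]~<>(q | ~p) holds vacuously. ✓
That's 1 of 7 worlds, so 1/7.

1/7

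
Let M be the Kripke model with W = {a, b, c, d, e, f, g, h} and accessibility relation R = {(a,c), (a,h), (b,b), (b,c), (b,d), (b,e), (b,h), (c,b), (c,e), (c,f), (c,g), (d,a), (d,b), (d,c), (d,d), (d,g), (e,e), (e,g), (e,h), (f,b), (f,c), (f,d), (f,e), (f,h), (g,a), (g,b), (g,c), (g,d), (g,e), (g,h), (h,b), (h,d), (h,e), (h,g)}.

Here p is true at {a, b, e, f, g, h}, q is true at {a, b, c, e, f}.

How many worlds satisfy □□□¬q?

0

a: successors {c, h}; □□¬q there: c:F, h:F. ✗
b: successors {b, c, d, e, h}; □□¬q there: b:F, c:F, d:F, e:F, h:F. ✗
c: successors {b, e, f, g}; □□¬q there: b:F, e:F, f:F, g:F. ✗
d: successors {a, b, c, d, g}; □□¬q there: a:F, b:F, c:F, d:F, g:F. ✗
e: successors {e, g, h}; □□¬q there: e:F, g:F, h:F. ✗
f: successors {b, c, d, e, h}; □□¬q there: b:F, c:F, d:F, e:F, h:F. ✗
g: successors {a, b, c, d, e, h}; □□¬q there: a:F, b:F, c:F, d:F, e:F, h:F. ✗
h: successors {b, d, e, g}; □□¬q there: b:F, d:F, e:F, g:F. ✗
Satisfying worlds: ∅.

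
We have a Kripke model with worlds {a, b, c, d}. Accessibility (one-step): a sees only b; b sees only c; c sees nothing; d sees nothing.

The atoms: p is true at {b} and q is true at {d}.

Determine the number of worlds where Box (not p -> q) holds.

a: successors {b}; not p -> q there: b:T. ✓
b: successors {c}; not p -> q there: c:F. ✗
c: no successors, so Box (not p -> q) holds vacuously. ✓
d: no successors, so Box (not p -> q) holds vacuously. ✓
Satisfying worlds: {a, c, d}.

3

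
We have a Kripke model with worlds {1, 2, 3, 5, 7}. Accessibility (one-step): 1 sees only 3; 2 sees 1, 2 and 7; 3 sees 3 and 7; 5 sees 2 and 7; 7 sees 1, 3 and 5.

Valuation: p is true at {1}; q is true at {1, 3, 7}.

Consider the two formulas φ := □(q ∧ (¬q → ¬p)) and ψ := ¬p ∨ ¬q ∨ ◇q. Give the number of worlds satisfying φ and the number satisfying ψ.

2 and 5

For □(q ∧ (¬q → ¬p)):
1: successors {3}; q ∧ (¬q → ¬p) there: 3:T. ✓
2: successors {1, 2, 7}; q ∧ (¬q → ¬p) there: 1:T, 2:F, 7:T. ✗
3: successors {3, 7}; q ∧ (¬q → ¬p) there: 3:T, 7:T. ✓
5: successors {2, 7}; q ∧ (¬q → ¬p) there: 2:F, 7:T. ✗
7: successors {1, 3, 5}; q ∧ (¬q → ¬p) there: 1:T, 3:T, 5:F. ✗
— 2 worlds.
For ¬p ∨ ¬q ∨ ◇q:
1: ¬p ∨ ¬q is F, ◇q is T. ✓
2: ¬p ∨ ¬q is T, ◇q is T. ✓
3: ¬p ∨ ¬q is T, ◇q is T. ✓
5: ¬p ∨ ¬q is T, ◇q is T. ✓
7: ¬p ∨ ¬q is T, ◇q is T. ✓
— 5 worlds.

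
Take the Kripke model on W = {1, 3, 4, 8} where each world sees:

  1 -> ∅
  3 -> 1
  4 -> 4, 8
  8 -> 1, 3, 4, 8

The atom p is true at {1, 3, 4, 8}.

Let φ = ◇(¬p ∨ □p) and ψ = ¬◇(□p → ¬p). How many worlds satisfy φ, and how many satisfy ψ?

3 and 4

For ◇(¬p ∨ □p):
1: no successors, so ◇(¬p ∨ □p) fails. ✗
3: successors {1}; ¬p ∨ □p there: 1:T. ✓
4: successors {4, 8}; ¬p ∨ □p there: 4:T, 8:T. ✓
8: successors {1, 3, 4, 8}; ¬p ∨ □p there: 1:T, 3:T, 4:T, 8:T. ✓
— 3 worlds.
For ¬◇(□p → ¬p):
1: ◇(□p → ¬p) is F. ✓
3: ◇(□p → ¬p) is F. ✓
4: ◇(□p → ¬p) is F. ✓
8: ◇(□p → ¬p) is F. ✓
— 4 worlds.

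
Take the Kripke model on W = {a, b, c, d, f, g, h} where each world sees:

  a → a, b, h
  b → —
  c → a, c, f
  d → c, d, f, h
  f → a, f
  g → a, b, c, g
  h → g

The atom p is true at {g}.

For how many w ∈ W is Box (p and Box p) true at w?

1

a: successors {a, b, h}; p and Box p there: a:F, b:F, h:F. ✗
b: no successors, so Box (p and Box p) holds vacuously. ✓
c: successors {a, c, f}; p and Box p there: a:F, c:F, f:F. ✗
d: successors {c, d, f, h}; p and Box p there: c:F, d:F, f:F, h:F. ✗
f: successors {a, f}; p and Box p there: a:F, f:F. ✗
g: successors {a, b, c, g}; p and Box p there: a:F, b:F, c:F, g:F. ✗
h: successors {g}; p and Box p there: g:F. ✗
Satisfying worlds: {b}.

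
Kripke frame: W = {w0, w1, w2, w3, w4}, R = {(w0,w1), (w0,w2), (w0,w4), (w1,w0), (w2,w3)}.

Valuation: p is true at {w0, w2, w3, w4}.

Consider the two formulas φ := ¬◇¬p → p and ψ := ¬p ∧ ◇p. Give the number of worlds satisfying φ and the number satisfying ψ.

4 and 1

For ¬◇¬p → p:
w0: ¬◇¬p is F, p is T. ✓
w1: ¬◇¬p is T, p is F. ✗
w2: ¬◇¬p is T, p is T. ✓
w3: ¬◇¬p is T, p is T. ✓
w4: ¬◇¬p is T, p is T. ✓
— 4 worlds.
For ¬p ∧ ◇p:
w0: ¬p is F, ◇p is T. ✗
w1: ¬p is T, ◇p is T. ✓
w2: ¬p is F, ◇p is T. ✗
w3: ¬p is F, ◇p is F. ✗
w4: ¬p is F, ◇p is F. ✗
— 1 world.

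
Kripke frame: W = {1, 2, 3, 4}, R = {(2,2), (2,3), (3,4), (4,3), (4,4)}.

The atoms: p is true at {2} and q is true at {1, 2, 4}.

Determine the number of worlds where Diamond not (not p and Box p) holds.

3

1: no successors, so Diamond not (not p and Box p) fails. ✗
2: successors {2, 3}; not (not p and Box p) there: 2:T, 3:T. ✓
3: successors {4}; not (not p and Box p) there: 4:T. ✓
4: successors {3, 4}; not (not p and Box p) there: 3:T, 4:T. ✓
Satisfying worlds: {2, 3, 4}.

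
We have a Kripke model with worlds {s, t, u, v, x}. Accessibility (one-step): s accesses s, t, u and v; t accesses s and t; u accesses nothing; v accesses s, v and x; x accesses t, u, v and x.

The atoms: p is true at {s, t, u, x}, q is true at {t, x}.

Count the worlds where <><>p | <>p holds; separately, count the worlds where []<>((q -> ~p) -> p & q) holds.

4 and 3

For <><>p | <>p:
s: <><>p is T, <>p is T. ✓
t: <><>p is T, <>p is T. ✓
u: <><>p is F, <>p is F. ✗
v: <><>p is T, <>p is T. ✓
x: <><>p is T, <>p is T. ✓
— 4 worlds.
For []<>((q -> ~p) -> p & q):
s: successors {s, t, u, v}; <>((q -> ~p) -> p & q) there: s:T, t:T, u:F, v:T. ✗
t: successors {s, t}; <>((q -> ~p) -> p & q) there: s:T, t:T. ✓
u: no successors, so []<>((q -> ~p) -> p & q) holds vacuously. ✓
v: successors {s, v, x}; <>((q -> ~p) -> p & q) there: s:T, v:T, x:T. ✓
x: successors {t, u, v, x}; <>((q -> ~p) -> p & q) there: t:T, u:F, v:T, x:T. ✗
— 3 worlds.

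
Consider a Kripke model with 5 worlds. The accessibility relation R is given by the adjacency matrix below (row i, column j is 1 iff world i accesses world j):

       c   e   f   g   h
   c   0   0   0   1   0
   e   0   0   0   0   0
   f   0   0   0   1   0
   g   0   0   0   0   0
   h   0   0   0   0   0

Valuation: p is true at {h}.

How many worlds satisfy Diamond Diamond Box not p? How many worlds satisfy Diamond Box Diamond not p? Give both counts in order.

For Diamond Diamond Box not p:
c: successors {g}; Diamond Box not p there: g:F. ✗
e: no successors, so Diamond Diamond Box not p fails. ✗
f: successors {g}; Diamond Box not p there: g:F. ✗
g: no successors, so Diamond Diamond Box not p fails. ✗
h: no successors, so Diamond Diamond Box not p fails. ✗
— 0 worlds.
For Diamond Box Diamond not p:
c: successors {g}; Box Diamond not p there: g:T. ✓
e: no successors, so Diamond Box Diamond not p fails. ✗
f: successors {g}; Box Diamond not p there: g:T. ✓
g: no successors, so Diamond Box Diamond not p fails. ✗
h: no successors, so Diamond Box Diamond not p fails. ✗
— 2 worlds.

0 and 2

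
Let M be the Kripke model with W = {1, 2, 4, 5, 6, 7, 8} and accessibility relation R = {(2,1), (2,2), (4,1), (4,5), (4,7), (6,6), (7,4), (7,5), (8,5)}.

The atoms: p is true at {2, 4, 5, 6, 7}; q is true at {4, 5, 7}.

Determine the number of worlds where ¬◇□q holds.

1: ◇□q is F. ✓
2: ◇□q is T. ✗
4: ◇□q is T. ✗
5: ◇□q is F. ✓
6: ◇□q is F. ✓
7: ◇□q is T. ✗
8: ◇□q is T. ✗
Satisfying worlds: {1, 5, 6}.

3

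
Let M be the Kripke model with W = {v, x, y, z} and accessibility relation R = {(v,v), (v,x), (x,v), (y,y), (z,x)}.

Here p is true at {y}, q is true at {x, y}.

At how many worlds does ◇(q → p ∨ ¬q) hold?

v: successors {v, x}; q → p ∨ ¬q there: v:T, x:F. ✓
x: successors {v}; q → p ∨ ¬q there: v:T. ✓
y: successors {y}; q → p ∨ ¬q there: y:T. ✓
z: successors {x}; q → p ∨ ¬q there: x:F. ✗
Satisfying worlds: {v, x, y}.

3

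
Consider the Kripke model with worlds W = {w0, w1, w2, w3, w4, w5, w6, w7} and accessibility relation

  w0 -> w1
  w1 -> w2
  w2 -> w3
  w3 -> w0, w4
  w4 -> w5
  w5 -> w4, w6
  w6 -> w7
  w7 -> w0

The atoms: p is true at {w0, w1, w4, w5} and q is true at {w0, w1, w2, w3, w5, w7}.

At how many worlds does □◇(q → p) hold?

5

w0: successors {w1}; ◇(q → p) there: w1:F. ✗
w1: successors {w2}; ◇(q → p) there: w2:F. ✗
w2: successors {w3}; ◇(q → p) there: w3:T. ✓
w3: successors {w0, w4}; ◇(q → p) there: w0:T, w4:T. ✓
w4: successors {w5}; ◇(q → p) there: w5:T. ✓
w5: successors {w4, w6}; ◇(q → p) there: w4:T, w6:F. ✗
w6: successors {w7}; ◇(q → p) there: w7:T. ✓
w7: successors {w0}; ◇(q → p) there: w0:T. ✓
Satisfying worlds: {w2, w3, w4, w6, w7}.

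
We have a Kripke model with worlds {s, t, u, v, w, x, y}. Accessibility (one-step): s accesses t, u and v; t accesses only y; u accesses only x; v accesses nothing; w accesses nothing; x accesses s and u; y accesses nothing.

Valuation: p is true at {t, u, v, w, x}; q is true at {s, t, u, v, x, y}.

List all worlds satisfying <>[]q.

{s, t, u, x}

s: successors {t, u, v}; []q there: t:T, u:T, v:T. ✓
t: successors {y}; []q there: y:T. ✓
u: successors {x}; []q there: x:T. ✓
v: no successors, so <>[]q fails. ✗
w: no successors, so <>[]q fails. ✗
x: successors {s, u}; []q there: s:T, u:T. ✓
y: no successors, so <>[]q fails. ✗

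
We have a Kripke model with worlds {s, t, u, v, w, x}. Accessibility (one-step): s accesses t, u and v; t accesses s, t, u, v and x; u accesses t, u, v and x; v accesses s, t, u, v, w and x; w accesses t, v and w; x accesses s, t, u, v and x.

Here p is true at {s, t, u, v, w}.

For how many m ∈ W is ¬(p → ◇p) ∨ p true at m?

s: ¬(p → ◇p) is F, p is T. ✓
t: ¬(p → ◇p) is F, p is T. ✓
u: ¬(p → ◇p) is F, p is T. ✓
v: ¬(p → ◇p) is F, p is T. ✓
w: ¬(p → ◇p) is F, p is T. ✓
x: ¬(p → ◇p) is F, p is F. ✗
Satisfying worlds: {s, t, u, v, w}.

5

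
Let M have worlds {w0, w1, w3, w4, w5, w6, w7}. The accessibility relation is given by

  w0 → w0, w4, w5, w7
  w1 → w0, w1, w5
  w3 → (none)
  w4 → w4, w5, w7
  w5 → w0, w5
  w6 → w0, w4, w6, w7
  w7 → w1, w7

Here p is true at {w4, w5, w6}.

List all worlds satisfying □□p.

w0: successors {w0, w4, w5, w7}; □p there: w0:F, w4:F, w5:F, w7:F. ✗
w1: successors {w0, w1, w5}; □p there: w0:F, w1:F, w5:F. ✗
w3: no successors, so □□p holds vacuously. ✓
w4: successors {w4, w5, w7}; □p there: w4:F, w5:F, w7:F. ✗
w5: successors {w0, w5}; □p there: w0:F, w5:F. ✗
w6: successors {w0, w4, w6, w7}; □p there: w0:F, w4:F, w6:F, w7:F. ✗
w7: successors {w1, w7}; □p there: w1:F, w7:F. ✗

{w3}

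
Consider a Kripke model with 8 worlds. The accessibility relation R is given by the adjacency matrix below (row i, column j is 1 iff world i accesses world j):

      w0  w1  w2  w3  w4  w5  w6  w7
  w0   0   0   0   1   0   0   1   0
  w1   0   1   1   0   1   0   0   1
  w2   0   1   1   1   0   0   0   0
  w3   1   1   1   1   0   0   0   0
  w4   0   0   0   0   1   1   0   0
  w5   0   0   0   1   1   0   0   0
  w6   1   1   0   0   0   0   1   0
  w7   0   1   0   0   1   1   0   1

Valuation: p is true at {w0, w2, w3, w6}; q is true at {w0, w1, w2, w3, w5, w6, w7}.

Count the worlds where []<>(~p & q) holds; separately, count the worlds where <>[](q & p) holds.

For []<>(~p & q):
w0: successors {w3, w6}; <>(~p & q) there: w3:T, w6:T. ✓
w1: successors {w1, w2, w4, w7}; <>(~p & q) there: w1:T, w2:T, w4:T, w7:T. ✓
w2: successors {w1, w2, w3}; <>(~p & q) there: w1:T, w2:T, w3:T. ✓
w3: successors {w0, w1, w2, w3}; <>(~p & q) there: w0:F, w1:T, w2:T, w3:T. ✗
w4: successors {w4, w5}; <>(~p & q) there: w4:T, w5:F. ✗
w5: successors {w3, w4}; <>(~p & q) there: w3:T, w4:T. ✓
w6: successors {w0, w1, w6}; <>(~p & q) there: w0:F, w1:T, w6:T. ✗
w7: successors {w1, w4, w5, w7}; <>(~p & q) there: w1:T, w4:T, w5:F, w7:T. ✗
— 4 worlds.
For <>[](q & p):
w0: successors {w3, w6}; [](q & p) there: w3:F, w6:F. ✗
w1: successors {w1, w2, w4, w7}; [](q & p) there: w1:F, w2:F, w4:F, w7:F. ✗
w2: successors {w1, w2, w3}; [](q & p) there: w1:F, w2:F, w3:F. ✗
w3: successors {w0, w1, w2, w3}; [](q & p) there: w0:T, w1:F, w2:F, w3:F. ✓
w4: successors {w4, w5}; [](q & p) there: w4:F, w5:F. ✗
w5: successors {w3, w4}; [](q & p) there: w3:F, w4:F. ✗
w6: successors {w0, w1, w6}; [](q & p) there: w0:T, w1:F, w6:F. ✓
w7: successors {w1, w4, w5, w7}; [](q & p) there: w1:F, w4:F, w5:F, w7:F. ✗
— 2 worlds.

4 and 2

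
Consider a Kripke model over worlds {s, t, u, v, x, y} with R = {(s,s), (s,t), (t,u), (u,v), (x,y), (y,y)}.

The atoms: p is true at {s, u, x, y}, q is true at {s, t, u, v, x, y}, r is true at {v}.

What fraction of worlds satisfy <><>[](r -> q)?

s: successors {s, t}; <>[](r -> q) there: s:T, t:T. ✓
t: successors {u}; <>[](r -> q) there: u:T. ✓
u: successors {v}; <>[](r -> q) there: v:F. ✗
v: no successors, so <><>[](r -> q) fails. ✗
x: successors {y}; <>[](r -> q) there: y:T. ✓
y: successors {y}; <>[](r -> q) there: y:T. ✓
That's 4 of 6 worlds, so 4/6 = 2/3.

2/3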